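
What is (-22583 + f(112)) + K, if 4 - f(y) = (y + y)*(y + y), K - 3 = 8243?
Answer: -64509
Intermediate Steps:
K = 8246 (K = 3 + 8243 = 8246)
f(y) = 4 - 4*y² (f(y) = 4 - (y + y)*(y + y) = 4 - 2*y*2*y = 4 - 4*y²)
(-22583 + f(112)) + K = (-22583 + (4 - 4*112²)) + 8246 = (-22583 + (4 - 4*12544)) + 8246 = (-22583 + (4 - 50176)) + 8246 = (-22583 - 50172) + 8246 = -72755 + 8246 = -64509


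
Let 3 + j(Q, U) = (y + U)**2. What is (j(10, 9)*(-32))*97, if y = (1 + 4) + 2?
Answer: -785312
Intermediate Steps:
y = 7 (y = 5 + 2 = 7)
j(Q, U) = -3 + (7 + U)**2
(j(10, 9)*(-32))*97 = ((-3 + (7 + 9)**2)*(-32))*97 = ((-3 + 16**2)*(-32))*97 = ((-3 + 256)*(-32))*97 = (253*(-32))*97 = -8096*97 = -785312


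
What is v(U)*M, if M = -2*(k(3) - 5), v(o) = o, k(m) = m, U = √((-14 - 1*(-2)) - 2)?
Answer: 4*I*√14 ≈ 14.967*I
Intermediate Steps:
U = I*√14 (U = √((-14 + 2) - 2) = √(-12 - 2) = √(-14) = I*√14 ≈ 3.7417*I)
M = 4 (M = -2*(3 - 5) = -2*(-2) = 4)
v(U)*M = (I*√14)*4 = 4*I*√14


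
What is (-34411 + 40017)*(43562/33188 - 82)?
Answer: -3753012381/8297 ≈ -4.5233e+5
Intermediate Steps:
(-34411 + 40017)*(43562/33188 - 82) = 5606*(43562*(1/33188) - 82) = 5606*(21781/16594 - 82) = 5606*(-1338927/16594) = -3753012381/8297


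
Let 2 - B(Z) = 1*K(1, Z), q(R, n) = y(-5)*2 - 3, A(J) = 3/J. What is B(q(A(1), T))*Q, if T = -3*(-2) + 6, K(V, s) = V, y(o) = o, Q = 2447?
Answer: 2447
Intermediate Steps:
T = 12 (T = 6 + 6 = 12)
q(R, n) = -13 (q(R, n) = -5*2 - 3 = -10 - 3 = -13)
B(Z) = 1 (B(Z) = 2 - 1 = 1)
B(q(A(1), T))*Q = 1*2447 = 2447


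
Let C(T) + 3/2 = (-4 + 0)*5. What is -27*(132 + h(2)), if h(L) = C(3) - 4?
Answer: -5751/2 ≈ -2875.5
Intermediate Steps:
C(T) = -43/2 (C(T) = -3/2 + (-4 + 0)*5 = -3/2 - 4*5 = -3/2 - 20 = -43/2)
h(L) = -51/2 (h(L) = -43/2 - 4 = -51/2)
-27*(132 + h(2)) = -27*(132 - 51/2) = -27*213/2 = -5751/2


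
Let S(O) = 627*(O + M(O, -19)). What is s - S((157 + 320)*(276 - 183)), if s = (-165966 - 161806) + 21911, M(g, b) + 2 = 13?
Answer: -28127105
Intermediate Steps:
M(g, b) = 11 (M(g, b) = -2 + 13 = 11)
S(O) = 6897 + 627*O (S(O) = 627*(O + 11) = 627*(11 + O) = 6897 + 627*O)
s = -305861 (s = -327772 + 21911 = -305861)
s - S((157 + 320)*(276 - 183)) = -305861 - (6897 + 627*((157 + 320)*(276 - 183))) = -305861 - (6897 + 627*(477*93)) = -305861 - (6897 + 627*44361) = -305861 - (6897 + 27814347) = -305861 - 1*27821244 = -305861 - 27821244 = -28127105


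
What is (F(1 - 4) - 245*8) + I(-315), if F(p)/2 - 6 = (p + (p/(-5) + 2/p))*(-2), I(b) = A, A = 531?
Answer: -21071/15 ≈ -1404.7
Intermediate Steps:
I(b) = 531
F(p) = 12 - 8/p - 16*p/5 (F(p) = 12 + 2*((p + (p/(-5) + 2/p))*(-2)) = 12 + 2*((p + (p*(-⅕) + 2/p))*(-2)) = 12 + 2*((p + (-p/5 + 2/p))*(-2)) = 12 + 2*((p + (2/p - p/5))*(-2)) = 12 + 2*((2/p + 4*p/5)*(-2)) = 12 + 2*(-4/p - 8*p/5) = 12 + (-8/p - 16*p/5) = 12 - 8/p - 16*p/5)
(F(1 - 4) - 245*8) + I(-315) = ((12 - 8/(1 - 4) - 16*(1 - 4)/5) - 245*8) + 531 = ((12 - 8/(-3) - 16/5*(-3)) - 1960) + 531 = ((12 - 8*(-⅓) + 48/5) - 1960) + 531 = ((12 + 8/3 + 48/5) - 1960) + 531 = (364/15 - 1960) + 531 = -29036/15 + 531 = -21071/15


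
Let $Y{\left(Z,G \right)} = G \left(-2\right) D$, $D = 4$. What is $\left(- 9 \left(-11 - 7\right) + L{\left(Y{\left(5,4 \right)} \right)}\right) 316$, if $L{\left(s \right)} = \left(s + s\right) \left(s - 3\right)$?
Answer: $759032$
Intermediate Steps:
$Y{\left(Z,G \right)} = - 8 G$ ($Y{\left(Z,G \right)} = G \left(-2\right) 4 = - 2 G 4 = - 8 G$)
$L{\left(s \right)} = 2 s \left(-3 + s\right)$
$\left(- 9 \left(-11 - 7\right) + L{\left(Y{\left(5,4 \right)} \right)}\right) 316 = \left(- 9 \left(-11 - 7\right) + 2 \left(\left(-8\right) 4\right) \left(-3 - 32\right)\right) 316 = \left(\left(-9\right) \left(-18\right) + 2 \left(-32\right) \left(-3 - 32\right)\right) 316 = \left(162 + 2 \left(-32\right) \left(-35\right)\right) 316 = \left(162 + 2240\right) 316 = 2402 \cdot 316 = 759032$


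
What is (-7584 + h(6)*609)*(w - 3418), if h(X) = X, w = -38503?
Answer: 164749530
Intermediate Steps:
(-7584 + h(6)*609)*(w - 3418) = (-7584 + 6*609)*(-38503 - 3418) = (-7584 + 3654)*(-41921) = -3930*(-41921) = 164749530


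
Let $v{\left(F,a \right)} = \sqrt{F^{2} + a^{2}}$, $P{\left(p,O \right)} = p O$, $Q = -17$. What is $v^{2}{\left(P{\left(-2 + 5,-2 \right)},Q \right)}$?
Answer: $325$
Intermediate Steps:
$P{\left(p,O \right)} = O p$
$v^{2}{\left(P{\left(-2 + 5,-2 \right)},Q \right)} = \left(\sqrt{\left(- 2 \left(-2 + 5\right)\right)^{2} + \left(-17\right)^{2}}\right)^{2} = \left(\sqrt{\left(\left(-2\right) 3\right)^{2} + 289}\right)^{2} = \left(\sqrt{\left(-6\right)^{2} + 289}\right)^{2} = \left(\sqrt{36 + 289}\right)^{2} = \left(\sqrt{325}\right)^{2} = \left(5 \sqrt{13}\right)^{2} = 325$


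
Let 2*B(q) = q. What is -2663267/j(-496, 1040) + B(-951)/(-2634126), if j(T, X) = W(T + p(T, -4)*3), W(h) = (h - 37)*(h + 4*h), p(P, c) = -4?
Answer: -292280108958/151934192575 ≈ -1.9237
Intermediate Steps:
W(h) = 5*h*(-37 + h) (W(h) = (-37 + h)*(5*h) = 5*h*(-37 + h))
B(q) = q/2
j(T, X) = 5*(-49 + T)*(-12 + T) (j(T, X) = 5*(T - 4*3)*(-37 + (T - 4*3)) = 5*(T - 12)*(-37 + (T - 12)) = 5*(-12 + T)*(-37 + (-12 + T)) = 5*(-12 + T)*(-49 + T) = 5*(-49 + T)*(-12 + T))
-2663267/j(-496, 1040) + B(-951)/(-2634126) = -2663267*1/(5*(-49 - 496)*(-12 - 496)) + ((1/2)*(-951))/(-2634126) = -2663267/(5*(-545)*(-508)) - 951/2*(-1/2634126) = -2663267/1384300 + 317/1756084 = -292280108958/151934192575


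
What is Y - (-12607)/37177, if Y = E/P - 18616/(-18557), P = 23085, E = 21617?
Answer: 5184421530364/2275170500295 ≈ 2.2787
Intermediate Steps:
Y = 830897029/428388345 (Y = 21617/23085 - 18616/(-18557) = 21617*(1/23085) - 18616*(-1/18557) = 21617/23085 + 18616/18557 = 830897029/428388345 ≈ 1.9396)
Y - (-12607)/37177 = 830897029/428388345 - (-12607)/37177 = 830897029/428388345 - 1*(-1801/5311) = 830897029/428388345 + 1801/5311 = 5184421530364/2275170500295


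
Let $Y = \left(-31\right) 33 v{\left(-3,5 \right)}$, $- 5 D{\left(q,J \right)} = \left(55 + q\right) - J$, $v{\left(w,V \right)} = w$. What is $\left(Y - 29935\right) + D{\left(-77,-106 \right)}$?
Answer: $- \frac{134414}{5} \approx -26883.0$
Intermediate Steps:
$D{\left(q,J \right)} = -11 - \frac{q}{5} + \frac{J}{5}$ ($D{\left(q,J \right)} = - \frac{\left(55 + q\right) - J}{5} = - \frac{55 + q - J}{5} = -11 - \frac{q}{5} + \frac{J}{5}$)
$Y = 3069$ ($Y = \left(-31\right) 33 \left(-3\right) = \left(-1023\right) \left(-3\right) = 3069$)
$\left(Y - 29935\right) + D{\left(-77,-106 \right)} = \left(3069 - 29935\right) - \frac{84}{5} = -26866 - \frac{84}{5} = - \frac{134414}{5}$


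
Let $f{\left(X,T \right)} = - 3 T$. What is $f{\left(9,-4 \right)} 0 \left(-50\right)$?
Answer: $0$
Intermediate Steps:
$f{\left(9,-4 \right)} 0 \left(-50\right) = \left(-3\right) \left(-4\right) 0 \left(-50\right) = 12 \cdot 0 \left(-50\right) = 0 \left(-50\right) = 0$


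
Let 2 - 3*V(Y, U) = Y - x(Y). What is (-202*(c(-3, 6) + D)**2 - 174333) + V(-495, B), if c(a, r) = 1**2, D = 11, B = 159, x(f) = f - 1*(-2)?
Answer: -610259/3 ≈ -2.0342e+5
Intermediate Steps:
x(f) = 2 + f (x(f) = f + 2 = 2 + f)
c(a, r) = 1
V(Y, U) = 4/3 (V(Y, U) = 2/3 - (Y - (2 + Y))/3 = 2/3 - (Y + (-2 - Y))/3 = 2/3 - 1/3*(-2) = 2/3 + 2/3 = 4/3)
(-202*(c(-3, 6) + D)**2 - 174333) + V(-495, B) = (-202*(1 + 11)**2 - 174333) + 4/3 = (-202*12**2 - 174333) + 4/3 = (-202*144 - 174333) + 4/3 = (-29088 - 174333) + 4/3 = -203421 + 4/3 = -610259/3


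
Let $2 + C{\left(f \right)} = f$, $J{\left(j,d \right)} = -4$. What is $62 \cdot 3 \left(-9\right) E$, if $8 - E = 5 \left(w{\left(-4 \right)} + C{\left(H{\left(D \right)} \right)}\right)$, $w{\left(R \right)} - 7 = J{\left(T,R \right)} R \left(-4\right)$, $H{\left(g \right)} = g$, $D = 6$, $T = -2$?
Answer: $-457002$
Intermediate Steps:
$C{\left(f \right)} = -2 + f$
$w{\left(R \right)} = 7 + 16 R$ ($w{\left(R \right)} = 7 + - 4 R \left(-4\right) = 7 + 16 R$)
$E = 273$ ($E = 8 - 5 \left(\left(7 + 16 \left(-4\right)\right) + \left(-2 + 6\right)\right) = 8 - 5 \left(\left(7 - 64\right) + 4\right) = 8 - 5 \left(-57 + 4\right) = 8 - 5 \left(-53\right) = 8 - -265 = 8 + 265 = 273$)
$62 \cdot 3 \left(-9\right) E = 62 \cdot 3 \left(-9\right) 273 = 62 \left(-27\right) 273 = \left(-1674\right) 273 = -457002$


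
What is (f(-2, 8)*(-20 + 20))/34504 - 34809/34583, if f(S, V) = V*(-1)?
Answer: -34809/34583 ≈ -1.0065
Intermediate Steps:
f(S, V) = -V
(f(-2, 8)*(-20 + 20))/34504 - 34809/34583 = ((-1*8)*(-20 + 20))/34504 - 34809/34583 = -8*0*(1/34504) - 34809*1/34583 = 0*(1/34504) - 34809/34583 = 0 - 34809/34583 = -34809/34583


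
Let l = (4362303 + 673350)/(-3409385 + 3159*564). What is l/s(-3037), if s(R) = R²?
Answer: -5035653/15012960731621 ≈ -3.3542e-7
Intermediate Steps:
l = -5035653/1627709 (l = 5035653/(-3409385 + 1781676) = 5035653/(-1627709) = 5035653*(-1/1627709) = -5035653/1627709 ≈ -3.0937)
l/s(-3037) = -5035653/(1627709*((-3037)²)) = -5035653/1627709/9223369 = -5035653/1627709*1/9223369 = -5035653/15012960731621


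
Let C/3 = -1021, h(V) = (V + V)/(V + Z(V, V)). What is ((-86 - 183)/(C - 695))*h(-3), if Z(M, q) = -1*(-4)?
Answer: -807/1879 ≈ -0.42948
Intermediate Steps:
Z(M, q) = 4
h(V) = 2*V/(4 + V) (h(V) = (V + V)/(V + 4) = (2*V)/(4 + V) = 2*V/(4 + V))
C = -3063 (C = 3*(-1021) = -3063)
((-86 - 183)/(C - 695))*h(-3) = ((-86 - 183)/(-3063 - 695))*(2*(-3)/(4 - 3)) = (-269/(-3758))*(2*(-3)/1) = (-269*(-1/3758))*(2*(-3)*1) = (269/3758)*(-6) = -807/1879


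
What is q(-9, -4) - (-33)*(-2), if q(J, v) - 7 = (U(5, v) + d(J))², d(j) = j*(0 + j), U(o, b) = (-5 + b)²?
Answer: 26185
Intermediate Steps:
d(j) = j² (d(j) = j*j = j²)
q(J, v) = 7 + (J² + (-5 + v)²)² (q(J, v) = 7 + ((-5 + v)² + J²)² = 7 + (J² + (-5 + v)²)²)
q(-9, -4) - (-33)*(-2) = (7 + ((-9)² + (-5 - 4)²)²) - (-33)*(-2) = (7 + (81 + (-9)²)²) - 1*66 = (7 + (81 + 81)²) - 66 = (7 + 162²) - 66 = (7 + 26244) - 66 = 26251 - 66 = 26185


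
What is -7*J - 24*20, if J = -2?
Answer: -466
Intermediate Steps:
-7*J - 24*20 = -7*(-2) - 24*20 = 14 - 480 = -466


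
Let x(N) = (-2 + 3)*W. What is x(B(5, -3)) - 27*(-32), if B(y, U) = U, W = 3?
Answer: 867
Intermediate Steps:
x(N) = 3 (x(N) = (-2 + 3)*3 = 1*3 = 3)
x(B(5, -3)) - 27*(-32) = 3 - 27*(-32) = 3 + 864 = 867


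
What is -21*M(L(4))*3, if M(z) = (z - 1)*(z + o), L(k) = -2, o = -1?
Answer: -567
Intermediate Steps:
M(z) = (-1 + z)² (M(z) = (z - 1)*(z - 1) = (-1 + z)*(-1 + z) = (-1 + z)²)
-21*M(L(4))*3 = -21*(1 + (-2)² - 2*(-2))*3 = -21*(1 + 4 + 4)*3 = -21*9*3 = -189*3 = -567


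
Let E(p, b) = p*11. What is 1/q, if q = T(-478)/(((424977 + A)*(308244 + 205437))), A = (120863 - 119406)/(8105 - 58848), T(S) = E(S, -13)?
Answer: -791237757706941/19057621 ≈ -4.1518e+7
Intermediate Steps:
E(p, b) = 11*p
T(S) = 11*S
A = -1457/50743 (A = 1457/(-50743) = 1457*(-1/50743) = -1457/50743 ≈ -0.028713)
q = -19057621/791237757706941 (q = (11*(-478))/(((424977 - 1457/50743)*(308244 + 205437))) = -5258/((21564606454/50743)*513681) = -5258/1582475515413882/7249 = -5258*7249/1582475515413882 = -19057621/791237757706941 ≈ -2.4086e-8)
1/q = 1/(-19057621/791237757706941) = -791237757706941/19057621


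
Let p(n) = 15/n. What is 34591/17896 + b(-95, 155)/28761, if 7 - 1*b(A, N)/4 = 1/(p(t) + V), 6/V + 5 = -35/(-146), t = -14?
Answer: 22584710856391/11678183855784 ≈ 1.9339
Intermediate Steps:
V = -876/695 (V = 6/(-5 - 35/(-146)) = 6/(-5 - 35*(-1/146)) = 6/(-5 + 35/146) = 6/(-695/146) = 6*(-146/695) = -876/695 ≈ -1.2604)
b(A, N) = 674212/22689 (b(A, N) = 28 - 4/(15/(-14) - 876/695) = 28 - 4/(15*(-1/14) - 876/695) = 28 - 4/(-15/14 - 876/695) = 28 - 4/(-22689/9730) = 28 - 4*(-9730/22689) = 28 + 38920/22689 = 674212/22689)
34591/17896 + b(-95, 155)/28761 = 34591/17896 + (674212/22689)/28761 = 34591*(1/17896) + (674212/22689)*(1/28761) = 34591/17896 + 674212/652558329 = 22584710856391/11678183855784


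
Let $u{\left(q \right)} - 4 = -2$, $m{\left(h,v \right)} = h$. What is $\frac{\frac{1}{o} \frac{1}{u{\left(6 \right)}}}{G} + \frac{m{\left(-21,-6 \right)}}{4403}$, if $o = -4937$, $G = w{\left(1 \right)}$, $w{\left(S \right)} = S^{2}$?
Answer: $- \frac{30251}{6210746} \approx -0.0048708$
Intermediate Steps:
$u{\left(q \right)} = 2$ ($u{\left(q \right)} = 4 - 2 = 2$)
$G = 1$ ($G = 1^{2} = 1$)
$\frac{\frac{1}{o} \frac{1}{u{\left(6 \right)}}}{G} + \frac{m{\left(-21,-6 \right)}}{4403} = \frac{\frac{1}{-4937} \cdot \frac{1}{2}}{1} - \frac{21}{4403} = \left(- \frac{1}{4937}\right) \frac{1}{2} \cdot 1 - \frac{3}{629} = \left(- \frac{1}{9874}\right) 1 - \frac{3}{629} = - \frac{1}{9874} - \frac{3}{629} = - \frac{30251}{6210746}$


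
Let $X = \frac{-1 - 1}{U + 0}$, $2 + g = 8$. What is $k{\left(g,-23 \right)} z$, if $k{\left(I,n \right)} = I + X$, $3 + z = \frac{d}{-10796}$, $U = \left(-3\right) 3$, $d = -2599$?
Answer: $- \frac{417046}{24291} \approx -17.169$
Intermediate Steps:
$g = 6$ ($g = -2 + 8 = 6$)
$U = -9$
$X = \frac{2}{9}$ ($X = \frac{-1 - 1}{-9 + 0} = - \frac{2}{-9} = \left(-2\right) \left(- \frac{1}{9}\right) = \frac{2}{9} \approx 0.22222$)
$z = - \frac{29789}{10796}$ ($z = -3 - \frac{2599}{-10796} = -3 - - \frac{2599}{10796} = -3 + \frac{2599}{10796} = - \frac{29789}{10796} \approx -2.7593$)
$k{\left(I,n \right)} = \frac{2}{9} + I$ ($k{\left(I,n \right)} = I + \frac{2}{9} = \frac{2}{9} + I$)
$k{\left(g,-23 \right)} z = \left(\frac{2}{9} + 6\right) \left(- \frac{29789}{10796}\right) = \frac{56}{9} \left(- \frac{29789}{10796}\right) = - \frac{417046}{24291}$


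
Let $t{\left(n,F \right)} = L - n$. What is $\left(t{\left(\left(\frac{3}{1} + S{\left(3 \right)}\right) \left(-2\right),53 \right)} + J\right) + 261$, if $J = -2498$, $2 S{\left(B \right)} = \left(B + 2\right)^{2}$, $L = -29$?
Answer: $-2235$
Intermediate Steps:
$S{\left(B \right)} = \frac{\left(2 + B\right)^{2}}{2}$ ($S{\left(B \right)} = \frac{\left(B + 2\right)^{2}}{2} = \frac{\left(2 + B\right)^{2}}{2}$)
$t{\left(n,F \right)} = -29 - n$
$\left(t{\left(\left(\frac{3}{1} + S{\left(3 \right)}\right) \left(-2\right),53 \right)} + J\right) + 261 = \left(\left(-29 - \left(\frac{3}{1} + \frac{\left(2 + 3\right)^{2}}{2}\right) \left(-2\right)\right) - 2498\right) + 261 = \left(\left(-29 - \left(3 \cdot 1 + \frac{5^{2}}{2}\right) \left(-2\right)\right) - 2498\right) + 261 = \left(\left(-29 - \left(3 + \frac{1}{2} \cdot 25\right) \left(-2\right)\right) - 2498\right) + 261 = \left(\left(-29 - \left(3 + \frac{25}{2}\right) \left(-2\right)\right) - 2498\right) + 261 = \left(\left(-29 - \frac{31}{2} \left(-2\right)\right) - 2498\right) + 261 = \left(\left(-29 - -31\right) - 2498\right) + 261 = \left(\left(-29 + 31\right) - 2498\right) + 261 = \left(2 - 2498\right) + 261 = -2496 + 261 = -2235$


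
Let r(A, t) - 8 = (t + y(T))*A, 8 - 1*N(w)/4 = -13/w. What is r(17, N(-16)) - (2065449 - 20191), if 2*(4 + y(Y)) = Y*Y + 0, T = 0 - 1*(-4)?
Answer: -8178773/4 ≈ -2.0447e+6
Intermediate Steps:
N(w) = 32 + 52/w (N(w) = 32 - (-52)/w = 32 + 52/w)
T = 4 (T = 0 + 4 = 4)
y(Y) = -4 + Y**2/2 (y(Y) = -4 + (Y*Y + 0)/2 = -4 + (Y**2 + 0)/2 = -4 + Y**2/2)
r(A, t) = 8 + A*(4 + t) (r(A, t) = 8 + (t + (-4 + (1/2)*4**2))*A = 8 + (t + (-4 + (1/2)*16))*A = 8 + (t + (-4 + 8))*A = 8 + (t + 4)*A = 8 + (4 + t)*A = 8 + A*(4 + t))
r(17, N(-16)) - (2065449 - 20191) = (8 + 4*17 + 17*(32 + 52/(-16))) - (2065449 - 20191) = (8 + 68 + 17*(32 + 52*(-1/16))) - 1*2045258 = (8 + 68 + 17*(32 - 13/4)) - 2045258 = (8 + 68 + 17*(115/4)) - 2045258 = (8 + 68 + 1955/4) - 2045258 = 2259/4 - 2045258 = -8178773/4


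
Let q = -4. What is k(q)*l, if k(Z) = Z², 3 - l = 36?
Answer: -528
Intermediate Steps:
l = -33 (l = 3 - 1*36 = 3 - 36 = -33)
k(q)*l = (-4)²*(-33) = 16*(-33) = -528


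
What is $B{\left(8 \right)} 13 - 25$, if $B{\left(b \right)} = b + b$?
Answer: $183$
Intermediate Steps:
$B{\left(b \right)} = 2 b$
$B{\left(8 \right)} 13 - 25 = 2 \cdot 8 \cdot 13 - 25 = 16 \cdot 13 - 25 = 208 - 25 = 183$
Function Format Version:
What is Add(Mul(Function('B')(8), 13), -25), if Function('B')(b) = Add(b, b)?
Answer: 183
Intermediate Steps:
Function('B')(b) = Mul(2, b)
Add(Mul(Function('B')(8), 13), -25) = Add(Mul(Mul(2, 8), 13), -25) = Add(Mul(16, 13), -25) = Add(208, -25) = 183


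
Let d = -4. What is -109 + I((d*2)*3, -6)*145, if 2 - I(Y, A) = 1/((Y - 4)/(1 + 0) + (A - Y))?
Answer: 391/2 ≈ 195.50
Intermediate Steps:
I(Y, A) = 2 - 1/(-4 + A) (I(Y, A) = 2 - 1/((Y - 4)/(1 + 0) + (A - Y)) = 2 - 1/((-4 + Y)/1 + (A - Y)) = 2 - 1/((-4 + Y)*1 + (A - Y)) = 2 - 1/((-4 + Y) + (A - Y)) = 2 - 1/(-4 + A))
-109 + I((d*2)*3, -6)*145 = -109 + ((-9 + 2*(-6))/(-4 - 6))*145 = -109 + ((-9 - 12)/(-10))*145 = -109 - 1/10*(-21)*145 = -109 + (21/10)*145 = -109 + 609/2 = 391/2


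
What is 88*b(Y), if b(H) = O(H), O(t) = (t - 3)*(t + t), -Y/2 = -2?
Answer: 704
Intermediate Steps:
Y = 4 (Y = -2*(-2) = 4)
O(t) = 2*t*(-3 + t) (O(t) = (-3 + t)*(2*t) = 2*t*(-3 + t))
b(H) = 2*H*(-3 + H)
88*b(Y) = 88*(2*4*(-3 + 4)) = 88*(2*4*1) = 88*8 = 704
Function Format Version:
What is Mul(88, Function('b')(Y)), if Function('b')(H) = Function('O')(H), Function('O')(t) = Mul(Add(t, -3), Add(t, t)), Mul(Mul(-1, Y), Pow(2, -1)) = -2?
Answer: 704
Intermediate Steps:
Y = 4 (Y = Mul(-2, -2) = 4)
Function('O')(t) = Mul(2, t, Add(-3, t)) (Function('O')(t) = Mul(Add(-3, t), Mul(2, t)) = Mul(2, t, Add(-3, t)))
Function('b')(H) = Mul(2, H, Add(-3, H))
Mul(88, Function('b')(Y)) = Mul(88, Mul(2, 4, Add(-3, 4))) = Mul(88, Mul(2, 4, 1)) = Mul(88, 8) = 704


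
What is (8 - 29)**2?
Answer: 441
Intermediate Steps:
(8 - 29)**2 = (-21)**2 = 441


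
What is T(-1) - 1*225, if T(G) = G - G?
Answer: -225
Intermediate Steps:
T(G) = 0
T(-1) - 1*225 = 0 - 1*225 = 0 - 225 = -225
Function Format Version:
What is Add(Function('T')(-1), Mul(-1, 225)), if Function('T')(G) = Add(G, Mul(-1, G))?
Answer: -225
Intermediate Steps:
Function('T')(G) = 0
Add(Function('T')(-1), Mul(-1, 225)) = Add(0, Mul(-1, 225)) = Add(0, -225) = -225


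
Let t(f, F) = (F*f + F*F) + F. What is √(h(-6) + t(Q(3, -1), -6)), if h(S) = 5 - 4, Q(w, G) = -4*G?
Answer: √7 ≈ 2.6458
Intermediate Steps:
t(f, F) = F + F² + F*f (t(f, F) = (F*f + F²) + F = (F² + F*f) + F = F + F² + F*f)
h(S) = 1
√(h(-6) + t(Q(3, -1), -6)) = √(1 - 6*(1 - 6 - 4*(-1))) = √(1 - 6*(1 - 6 + 4)) = √(1 - 6*(-1)) = √(1 + 6) = √7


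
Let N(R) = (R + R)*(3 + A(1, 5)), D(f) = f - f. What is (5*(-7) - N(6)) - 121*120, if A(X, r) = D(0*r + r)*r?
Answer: -14591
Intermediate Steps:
D(f) = 0
A(X, r) = 0 (A(X, r) = 0*r = 0)
N(R) = 6*R (N(R) = (R + R)*(3 + 0) = (2*R)*3 = 6*R)
(5*(-7) - N(6)) - 121*120 = (5*(-7) - 6*6) - 121*120 = (-35 - 1*36) - 14520 = (-35 - 36) - 14520 = -71 - 14520 = -14591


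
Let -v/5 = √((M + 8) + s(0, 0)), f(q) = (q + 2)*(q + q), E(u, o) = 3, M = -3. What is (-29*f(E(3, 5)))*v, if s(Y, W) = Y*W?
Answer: 4350*√5 ≈ 9726.9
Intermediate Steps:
f(q) = 2*q*(2 + q) (f(q) = (2 + q)*(2*q) = 2*q*(2 + q))
s(Y, W) = W*Y
v = -5*√5 (v = -5*√((-3 + 8) + 0*0) = -5*√(5 + 0) = -5*√5 ≈ -11.180)
(-29*f(E(3, 5)))*v = (-58*3*(2 + 3))*(-5*√5) = (-58*3*5)*(-5*√5) = (-29*30)*(-5*√5) = -(-4350)*√5 = 4350*√5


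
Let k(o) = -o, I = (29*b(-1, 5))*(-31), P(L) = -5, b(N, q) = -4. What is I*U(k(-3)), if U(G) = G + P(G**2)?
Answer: -7192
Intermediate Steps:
I = 3596 (I = (29*(-4))*(-31) = -116*(-31) = 3596)
U(G) = -5 + G (U(G) = G - 5 = -5 + G)
I*U(k(-3)) = 3596*(-5 - 1*(-3)) = 3596*(-5 + 3) = 3596*(-2) = -7192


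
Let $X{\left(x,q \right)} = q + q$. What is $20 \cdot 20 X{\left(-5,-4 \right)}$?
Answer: $-3200$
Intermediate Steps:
$X{\left(x,q \right)} = 2 q$
$20 \cdot 20 X{\left(-5,-4 \right)} = 20 \cdot 20 \cdot 2 \left(-4\right) = 400 \left(-8\right) = -3200$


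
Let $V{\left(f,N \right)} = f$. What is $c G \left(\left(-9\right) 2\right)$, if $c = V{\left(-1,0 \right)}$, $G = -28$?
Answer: $-504$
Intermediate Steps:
$c = -1$
$c G \left(\left(-9\right) 2\right) = \left(-1\right) \left(-28\right) \left(\left(-9\right) 2\right) = 28 \left(-18\right) = -504$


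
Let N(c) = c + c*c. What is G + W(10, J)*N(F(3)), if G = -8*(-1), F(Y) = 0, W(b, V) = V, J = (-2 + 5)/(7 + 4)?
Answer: 8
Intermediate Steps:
J = 3/11 ≈ 0.27273
N(c) = c + c²
G = 8
G + W(10, J)*N(F(3)) = 8 + 3*(0*(1 + 0))/11 = 8 + 3*(0*1)/11 = 8 + (3/11)*0 = 8 + 0 = 8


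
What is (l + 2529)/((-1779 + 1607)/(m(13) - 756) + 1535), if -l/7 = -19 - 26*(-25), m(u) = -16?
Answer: -3088/2511 ≈ -1.2298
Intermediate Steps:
l = -4417 (l = -7*(-19 - 26*(-25)) = -7*(-19 + 650) = -7*631 = -4417)
(l + 2529)/((-1779 + 1607)/(m(13) - 756) + 1535) = (-4417 + 2529)/((-1779 + 1607)/(-16 - 756) + 1535) = -1888/(-172/(-772) + 1535) = -1888/(-172*(-1/772) + 1535) = -1888/(43/193 + 1535) = -1888/296298/193 = -1888*193/296298 = -3088/2511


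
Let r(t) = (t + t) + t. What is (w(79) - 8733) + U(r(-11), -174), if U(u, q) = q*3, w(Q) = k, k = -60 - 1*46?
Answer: -9361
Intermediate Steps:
k = -106 (k = -60 - 46 = -106)
r(t) = 3*t (r(t) = 2*t + t = 3*t)
w(Q) = -106
U(u, q) = 3*q
(w(79) - 8733) + U(r(-11), -174) = (-106 - 8733) + 3*(-174) = -8839 - 522 = -9361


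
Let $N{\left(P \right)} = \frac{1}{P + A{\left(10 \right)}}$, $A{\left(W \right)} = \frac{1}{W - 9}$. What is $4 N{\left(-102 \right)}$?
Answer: $- \frac{4}{101} \approx -0.039604$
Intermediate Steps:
$A{\left(W \right)} = \frac{1}{-9 + W}$
$N{\left(P \right)} = \frac{1}{1 + P}$ ($N{\left(P \right)} = \frac{1}{P + \frac{1}{-9 + 10}} = \frac{1}{P + 1^{-1}} = \frac{1}{P + 1} = \frac{1}{1 + P}$)
$4 N{\left(-102 \right)} = \frac{4}{1 - 102} = \frac{4}{-101} = 4 \left(- \frac{1}{101}\right) = - \frac{4}{101}$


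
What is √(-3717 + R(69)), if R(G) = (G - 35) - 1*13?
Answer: 4*I*√231 ≈ 60.795*I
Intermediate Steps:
R(G) = -48 + G (R(G) = (-35 + G) - 13 = -48 + G)
√(-3717 + R(69)) = √(-3717 + (-48 + 69)) = √(-3717 + 21) = √(-3696) = 4*I*√231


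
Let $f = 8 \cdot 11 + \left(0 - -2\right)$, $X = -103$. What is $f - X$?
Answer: $193$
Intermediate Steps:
$f = 90$ ($f = 88 + \left(0 + 2\right) = 88 + 2 = 90$)
$f - X = 90 - -103 = 90 + 103 = 193$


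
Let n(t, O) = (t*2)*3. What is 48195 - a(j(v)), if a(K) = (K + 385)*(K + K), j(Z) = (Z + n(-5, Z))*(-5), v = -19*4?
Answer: -921705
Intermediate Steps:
v = -76
n(t, O) = 6*t (n(t, O) = (2*t)*3 = 6*t)
j(Z) = 150 - 5*Z (j(Z) = (Z + 6*(-5))*(-5) = (Z - 30)*(-5) = (-30 + Z)*(-5) = 150 - 5*Z)
a(K) = 2*K*(385 + K) (a(K) = (385 + K)*(2*K) = 2*K*(385 + K))
48195 - a(j(v)) = 48195 - 2*(150 - 5*(-76))*(385 + (150 - 5*(-76))) = 48195 - 2*(150 + 380)*(385 + (150 + 380)) = 48195 - 2*530*(385 + 530) = 48195 - 2*530*915 = 48195 - 1*969900 = 48195 - 969900 = -921705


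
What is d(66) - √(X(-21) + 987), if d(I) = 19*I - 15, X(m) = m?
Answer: 1239 - √966 ≈ 1207.9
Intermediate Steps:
d(I) = -15 + 19*I
d(66) - √(X(-21) + 987) = (-15 + 19*66) - √(-21 + 987) = (-15 + 1254) - √966 = 1239 - √966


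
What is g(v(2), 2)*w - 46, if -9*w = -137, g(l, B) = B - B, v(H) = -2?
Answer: -46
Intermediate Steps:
g(l, B) = 0
w = 137/9 (w = -⅑*(-137) = 137/9 ≈ 15.222)
g(v(2), 2)*w - 46 = 0*(137/9) - 46 = 0 - 46 = -46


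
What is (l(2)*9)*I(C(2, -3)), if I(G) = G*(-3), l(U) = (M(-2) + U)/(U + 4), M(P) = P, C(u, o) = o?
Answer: 0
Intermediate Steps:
l(U) = (-2 + U)/(4 + U) (l(U) = (-2 + U)/(U + 4) = (-2 + U)/(4 + U))
I(G) = -3*G
(l(2)*9)*I(C(2, -3)) = (((-2 + 2)/(4 + 2))*9)*(-3*(-3)) = ((0/6)*9)*9 = (((⅙)*0)*9)*9 = (0*9)*9 = 0*9 = 0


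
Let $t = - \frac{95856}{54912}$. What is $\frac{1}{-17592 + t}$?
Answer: $- \frac{1144}{20127245} \approx -5.6838 \cdot 10^{-5}$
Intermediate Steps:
$t = - \frac{1997}{1144}$ ($t = \left(-95856\right) \frac{1}{54912} = - \frac{1997}{1144} \approx -1.7456$)
$\frac{1}{-17592 + t} = \frac{1}{-17592 - \frac{1997}{1144}} = \frac{1}{- \frac{20127245}{1144}} = - \frac{1144}{20127245}$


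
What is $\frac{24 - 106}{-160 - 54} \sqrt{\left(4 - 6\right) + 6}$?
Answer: $\frac{82}{107} \approx 0.76636$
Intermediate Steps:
$\frac{24 - 106}{-160 - 54} \sqrt{\left(4 - 6\right) + 6} = \frac{24 - 106}{-214} \sqrt{\left(4 - 6\right) + 6} = \left(-82\right) \left(- \frac{1}{214}\right) \sqrt{-2 + 6} = \frac{41 \sqrt{4}}{107} = \frac{41}{107} \cdot 2 = \frac{82}{107}$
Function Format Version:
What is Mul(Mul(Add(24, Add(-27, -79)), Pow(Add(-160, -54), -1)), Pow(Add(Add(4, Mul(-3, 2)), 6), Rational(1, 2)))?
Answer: Rational(82, 107) ≈ 0.76636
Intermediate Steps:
Mul(Mul(Add(24, Add(-27, -79)), Pow(Add(-160, -54), -1)), Pow(Add(Add(4, Mul(-3, 2)), 6), Rational(1, 2))) = Mul(Mul(Add(24, -106), Pow(-214, -1)), Pow(Add(Add(4, -6), 6), Rational(1, 2))) = Mul(Mul(-82, Rational(-1, 214)), Pow(Add(-2, 6), Rational(1, 2))) = Mul(Rational(41, 107), Pow(4, Rational(1, 2))) = Mul(Rational(41, 107), 2) = Rational(82, 107)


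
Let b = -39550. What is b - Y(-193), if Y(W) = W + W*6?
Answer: -38199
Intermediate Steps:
Y(W) = 7*W (Y(W) = W + 6*W = 7*W)
b - Y(-193) = -39550 - 7*(-193) = -39550 - 1*(-1351) = -39550 + 1351 = -38199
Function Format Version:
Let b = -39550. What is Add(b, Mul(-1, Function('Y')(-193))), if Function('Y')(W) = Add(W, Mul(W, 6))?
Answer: -38199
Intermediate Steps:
Function('Y')(W) = Mul(7, W) (Function('Y')(W) = Add(W, Mul(6, W)) = Mul(7, W))
Add(b, Mul(-1, Function('Y')(-193))) = Add(-39550, Mul(-1, Mul(7, -193))) = Add(-39550, Mul(-1, -1351)) = Add(-39550, 1351) = -38199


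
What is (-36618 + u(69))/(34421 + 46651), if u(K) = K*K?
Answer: -10619/27024 ≈ -0.39295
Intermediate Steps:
u(K) = K²
(-36618 + u(69))/(34421 + 46651) = (-36618 + 69²)/(34421 + 46651) = (-36618 + 4761)/81072 = -31857*1/81072 = -10619/27024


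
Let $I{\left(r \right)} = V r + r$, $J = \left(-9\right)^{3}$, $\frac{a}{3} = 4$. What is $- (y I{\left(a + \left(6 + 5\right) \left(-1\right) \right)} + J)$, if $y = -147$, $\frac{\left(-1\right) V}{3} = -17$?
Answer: $8373$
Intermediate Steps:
$V = 51$ ($V = \left(-3\right) \left(-17\right) = 51$)
$a = 12$ ($a = 3 \cdot 4 = 12$)
$J = -729$
$I{\left(r \right)} = 52 r$ ($I{\left(r \right)} = 51 r + r = 52 r$)
$- (y I{\left(a + \left(6 + 5\right) \left(-1\right) \right)} + J) = - (- 147 \cdot 52 \left(12 + \left(6 + 5\right) \left(-1\right)\right) - 729) = - (- 147 \cdot 52 \left(12 + 11 \left(-1\right)\right) - 729) = - (- 147 \cdot 52 \left(12 - 11\right) - 729) = - (- 147 \cdot 52 \cdot 1 - 729) = - (\left(-147\right) 52 - 729) = - (-7644 - 729) = \left(-1\right) \left(-8373\right) = 8373$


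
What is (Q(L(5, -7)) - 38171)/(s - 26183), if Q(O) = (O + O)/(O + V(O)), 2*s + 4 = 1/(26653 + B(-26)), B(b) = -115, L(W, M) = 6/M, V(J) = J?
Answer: 2025910920/1389795059 ≈ 1.4577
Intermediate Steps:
s = -106151/53076 (s = -2 + 1/(2*(26653 - 115)) = -2 + (½)/26538 = -2 + (½)*(1/26538) = -2 + 1/53076 = -106151/53076 ≈ -2.0000)
Q(O) = 1 (Q(O) = (O + O)/(O + O) = (2*O)/((2*O)) = (2*O)*(1/(2*O)) = 1)
(Q(L(5, -7)) - 38171)/(s - 26183) = (1 - 38171)/(-106151/53076 - 26183) = -38170/(-1389795059/53076) = -38170*(-53076/1389795059) = 2025910920/1389795059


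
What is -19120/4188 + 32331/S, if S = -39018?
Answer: -73452199/13617282 ≈ -5.3940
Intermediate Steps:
-19120/4188 + 32331/S = -19120/4188 + 32331/(-39018) = -19120*1/4188 + 32331*(-1/39018) = -4780/1047 - 10777/13006 = -73452199/13617282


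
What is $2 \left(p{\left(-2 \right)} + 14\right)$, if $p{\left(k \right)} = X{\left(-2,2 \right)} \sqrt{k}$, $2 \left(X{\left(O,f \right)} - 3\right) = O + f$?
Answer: $28 + 6 i \sqrt{2} \approx 28.0 + 8.4853 i$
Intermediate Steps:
$X{\left(O,f \right)} = 3 + \frac{O}{2} + \frac{f}{2}$ ($X{\left(O,f \right)} = 3 + \frac{O + f}{2} = 3 + \left(\frac{O}{2} + \frac{f}{2}\right) = 3 + \frac{O}{2} + \frac{f}{2}$)
$p{\left(k \right)} = 3 \sqrt{k}$ ($p{\left(k \right)} = \left(3 + \frac{1}{2} \left(-2\right) + \frac{1}{2} \cdot 2\right) \sqrt{k} = \left(3 - 1 + 1\right) \sqrt{k} = 3 \sqrt{k}$)
$2 \left(p{\left(-2 \right)} + 14\right) = 2 \left(3 \sqrt{-2} + 14\right) = 2 \left(3 i \sqrt{2} + 14\right) = 2 \left(14 + 3 i \sqrt{2}\right) = 28 + 6 i \sqrt{2}$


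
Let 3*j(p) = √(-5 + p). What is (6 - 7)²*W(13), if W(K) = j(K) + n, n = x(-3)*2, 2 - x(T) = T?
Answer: 10 + 2*√2/3 ≈ 10.943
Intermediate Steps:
x(T) = 2 - T
j(p) = √(-5 + p)/3
n = 10 (n = (2 - 1*(-3))*2 = (2 + 3)*2 = 5*2 = 10)
W(K) = 10 + √(-5 + K)/3 (W(K) = √(-5 + K)/3 + 10 = 10 + √(-5 + K)/3)
(6 - 7)²*W(13) = (6 - 7)²*(10 + √(-5 + 13)/3) = (-1)²*(10 + √8/3) = 1*(10 + (2*√2)/3) = 1*(10 + 2*√2/3) = 10 + 2*√2/3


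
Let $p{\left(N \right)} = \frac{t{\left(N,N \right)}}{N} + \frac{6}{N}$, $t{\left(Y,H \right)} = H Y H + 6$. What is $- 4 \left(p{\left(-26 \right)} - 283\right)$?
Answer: $- \frac{20412}{13} \approx -1570.2$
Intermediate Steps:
$t{\left(Y,H \right)} = 6 + Y H^{2}$ ($t{\left(Y,H \right)} = Y H^{2} + 6 = 6 + Y H^{2}$)
$p{\left(N \right)} = \frac{6}{N} + \frac{6 + N^{3}}{N}$ ($p{\left(N \right)} = \frac{6 + N N^{2}}{N} + \frac{6}{N} = \frac{6 + N^{3}}{N} + \frac{6}{N} = \frac{6}{N} + \frac{6 + N^{3}}{N}$)
$- 4 \left(p{\left(-26 \right)} - 283\right) = - 4 \left(\frac{12 + \left(-26\right)^{3}}{-26} - 283\right) = - 4 \left(- \frac{12 - 17576}{26} - 283\right) = - 4 \left(\left(- \frac{1}{26}\right) \left(-17564\right) - 283\right) = - 4 \left(\frac{8782}{13} - 283\right) = \left(-4\right) \frac{5103}{13} = - \frac{20412}{13}$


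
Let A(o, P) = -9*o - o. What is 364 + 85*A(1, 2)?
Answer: -486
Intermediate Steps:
A(o, P) = -10*o
364 + 85*A(1, 2) = 364 + 85*(-10*1) = 364 + 85*(-10) = 364 - 850 = -486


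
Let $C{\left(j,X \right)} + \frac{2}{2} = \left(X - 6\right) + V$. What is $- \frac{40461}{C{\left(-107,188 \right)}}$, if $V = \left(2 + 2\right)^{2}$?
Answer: $- \frac{40461}{197} \approx -205.39$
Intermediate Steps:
$V = 16$ ($V = 4^{2} = 16$)
$C{\left(j,X \right)} = 9 + X$ ($C{\left(j,X \right)} = -1 + \left(\left(X - 6\right) + 16\right) = -1 + \left(\left(-6 + X\right) + 16\right) = -1 + \left(10 + X\right) = 9 + X$)
$- \frac{40461}{C{\left(-107,188 \right)}} = - \frac{40461}{9 + 188} = - \frac{40461}{197}$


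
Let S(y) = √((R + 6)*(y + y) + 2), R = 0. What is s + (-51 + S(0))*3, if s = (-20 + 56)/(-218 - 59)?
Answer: -42417/277 + 3*√2 ≈ -148.89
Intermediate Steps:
S(y) = √(2 + 12*y) (S(y) = √((0 + 6)*(y + y) + 2) = √(6*(2*y) + 2) = √(12*y + 2) = √(2 + 12*y))
s = -36/277 (s = 36/(-277) = 36*(-1/277) = -36/277 ≈ -0.12996)
s + (-51 + S(0))*3 = -36/277 + (-51 + √(2 + 12*0))*3 = -36/277 + (-51 + √(2 + 0))*3 = -36/277 + (-51 + √2)*3 = -36/277 + (-153 + 3*√2) = -42417/277 + 3*√2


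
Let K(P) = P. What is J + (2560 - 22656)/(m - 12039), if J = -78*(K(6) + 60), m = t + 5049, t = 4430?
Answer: -102803/20 ≈ -5140.1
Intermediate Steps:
m = 9479 (m = 4430 + 5049 = 9479)
J = -5148 (J = -78*(6 + 60) = -78*66 = -5148)
J + (2560 - 22656)/(m - 12039) = -5148 + (2560 - 22656)/(9479 - 12039) = -5148 - 20096/(-2560) = -5148 - 20096*(-1/2560) = -5148 + 157/20 = -102803/20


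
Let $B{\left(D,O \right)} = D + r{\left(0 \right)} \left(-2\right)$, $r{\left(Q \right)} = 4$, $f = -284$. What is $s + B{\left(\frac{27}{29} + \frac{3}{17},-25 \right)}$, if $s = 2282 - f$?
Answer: $\frac{1261640}{493} \approx 2559.1$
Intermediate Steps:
$s = 2566$ ($s = 2282 - -284 = 2282 + 284 = 2566$)
$B{\left(D,O \right)} = -8 + D$ ($B{\left(D,O \right)} = D + 4 \left(-2\right) = D - 8 = -8 + D$)
$s + B{\left(\frac{27}{29} + \frac{3}{17},-25 \right)} = 2566 + \left(-8 + \left(\frac{27}{29} + \frac{3}{17}\right)\right) = 2566 + \left(-8 + \frac{546}{493}\right) = 2566 - \frac{3398}{493} = \frac{1261640}{493}$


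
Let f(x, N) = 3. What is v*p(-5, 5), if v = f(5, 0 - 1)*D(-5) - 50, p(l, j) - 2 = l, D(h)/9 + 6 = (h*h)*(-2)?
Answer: 4686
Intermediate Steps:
D(h) = -54 - 18*h**2 (D(h) = -54 + 9*((h*h)*(-2)) = -54 + 9*(h**2*(-2)) = -54 + 9*(-2*h**2) = -54 - 18*h**2)
p(l, j) = 2 + l
v = -1562 (v = 3*(-54 - 18*(-5)**2) - 50 = 3*(-54 - 18*25) - 50 = 3*(-54 - 450) - 50 = 3*(-504) - 50 = -1512 - 50 = -1562)
v*p(-5, 5) = -1562*(2 - 5) = -1562*(-3) = 4686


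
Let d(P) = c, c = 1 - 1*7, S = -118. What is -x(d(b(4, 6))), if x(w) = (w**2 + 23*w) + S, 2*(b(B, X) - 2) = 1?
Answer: 220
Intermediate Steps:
b(B, X) = 5/2 (b(B, X) = 2 + (1/2)*1 = 2 + 1/2 = 5/2)
c = -6 (c = 1 - 7 = -6)
d(P) = -6
x(w) = -118 + w**2 + 23*w (x(w) = (w**2 + 23*w) - 118 = -118 + w**2 + 23*w)
-x(d(b(4, 6))) = -(-118 + (-6)**2 + 23*(-6)) = -(-118 + 36 - 138) = -1*(-220) = 220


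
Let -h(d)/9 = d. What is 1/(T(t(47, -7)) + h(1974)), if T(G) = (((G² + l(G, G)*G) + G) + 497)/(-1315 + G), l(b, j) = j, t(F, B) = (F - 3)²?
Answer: -621/3534061 ≈ -0.00017572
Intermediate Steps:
h(d) = -9*d
t(F, B) = (-3 + F)²
T(G) = (497 + G + 2*G²)/(-1315 + G) (T(G) = (((G² + G*G) + G) + 497)/(-1315 + G) = (((G² + G²) + G) + 497)/(-1315 + G) = ((2*G² + G) + 497)/(-1315 + G) = ((G + 2*G²) + 497)/(-1315 + G) = (497 + G + 2*G²)/(-1315 + G))
1/(T(t(47, -7)) + h(1974)) = 1/((497 + (-3 + 47)² + 2*((-3 + 47)²)²)/(-1315 + (-3 + 47)²) - 9*1974) = 1/((497 + 44² + 2*(44²)²)/(-1315 + 44²) - 17766) = 1/((497 + 1936 + 2*1936²)/(-1315 + 1936) - 17766) = 1/((497 + 1936 + 2*3748096)/621 - 17766) = 1/((497 + 1936 + 7496192)/621 - 17766) = 1/((1/621)*7498625 - 17766) = 1/(7498625/621 - 17766) = 1/(-3534061/621) = -621/3534061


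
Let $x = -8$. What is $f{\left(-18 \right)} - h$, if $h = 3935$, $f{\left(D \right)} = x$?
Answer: $-3943$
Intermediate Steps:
$f{\left(D \right)} = -8$
$f{\left(-18 \right)} - h = -8 - 3935 = -3943$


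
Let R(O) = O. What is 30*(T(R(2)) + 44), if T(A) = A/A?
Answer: 1350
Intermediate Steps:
T(A) = 1
30*(T(R(2)) + 44) = 30*(1 + 44) = 30*45 = 1350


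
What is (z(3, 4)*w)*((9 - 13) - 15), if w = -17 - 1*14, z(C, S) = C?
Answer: 1767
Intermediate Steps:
w = -31 (w = -17 - 14 = -31)
(z(3, 4)*w)*((9 - 13) - 15) = (3*(-31))*((9 - 13) - 15) = -93*(-4 - 15) = -93*(-19) = 1767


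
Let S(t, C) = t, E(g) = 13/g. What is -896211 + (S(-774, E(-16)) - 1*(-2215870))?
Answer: 1318885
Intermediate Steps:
-896211 + (S(-774, E(-16)) - 1*(-2215870)) = -896211 + (-774 - 1*(-2215870)) = -896211 + (-774 + 2215870) = -896211 + 2215096 = 1318885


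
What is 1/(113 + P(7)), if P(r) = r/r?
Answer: 1/114 ≈ 0.0087719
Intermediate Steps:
P(r) = 1
1/(113 + P(7)) = 1/(113 + 1) = 1/114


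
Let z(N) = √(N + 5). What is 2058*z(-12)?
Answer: 2058*I*√7 ≈ 5445.0*I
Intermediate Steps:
z(N) = √(5 + N)
2058*z(-12) = 2058*√(5 - 12) = 2058*√(-7) = 2058*(I*√7) = 2058*I*√7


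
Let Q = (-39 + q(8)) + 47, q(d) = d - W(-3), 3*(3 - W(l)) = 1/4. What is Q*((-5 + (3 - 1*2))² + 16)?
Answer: 1256/3 ≈ 418.67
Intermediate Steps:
W(l) = 35/12 (W(l) = 3 - ⅓/4 = 3 - ⅓*¼ = 3 - 1/12 = 35/12)
q(d) = -35/12 + d (q(d) = d - 1*35/12 = d - 35/12 = -35/12 + d)
Q = 157/12 (Q = (-39 + (-35/12 + 8)) + 47 = (-39 + 61/12) + 47 = -407/12 + 47 = 157/12 ≈ 13.083)
Q*((-5 + (3 - 1*2))² + 16) = 157*((-5 + (3 - 1*2))² + 16)/12 = 157*((-5 + (3 - 2))² + 16)/12 = 157*((-5 + 1)² + 16)/12 = 157*((-4)² + 16)/12 = 157*(16 + 16)/12 = (157/12)*32 = 1256/3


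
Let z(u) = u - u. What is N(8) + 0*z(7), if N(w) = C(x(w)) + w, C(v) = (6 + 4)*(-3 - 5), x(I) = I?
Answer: -72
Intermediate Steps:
z(u) = 0
C(v) = -80 (C(v) = 10*(-8) = -80)
N(w) = -80 + w
N(8) + 0*z(7) = (-80 + 8) + 0*0 = -72 + 0 = -72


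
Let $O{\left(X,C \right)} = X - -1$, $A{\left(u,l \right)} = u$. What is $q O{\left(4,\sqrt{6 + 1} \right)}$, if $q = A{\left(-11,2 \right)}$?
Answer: $-55$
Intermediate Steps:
$q = -11$
$O{\left(X,C \right)} = 1 + X$ ($O{\left(X,C \right)} = X + 1 = 1 + X$)
$q O{\left(4,\sqrt{6 + 1} \right)} = - 11 \left(1 + 4\right) = \left(-11\right) 5 = -55$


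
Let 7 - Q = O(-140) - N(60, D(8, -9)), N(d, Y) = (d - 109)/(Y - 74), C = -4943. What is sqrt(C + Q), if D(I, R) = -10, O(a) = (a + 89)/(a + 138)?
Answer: I*sqrt(178593)/6 ≈ 70.434*I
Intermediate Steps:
O(a) = (89 + a)/(138 + a)
N(d, Y) = (-109 + d)/(-74 + Y)
Q = -215/12 (Q = 7 - ((89 - 140)/(138 - 140) - (-109 + 60)/(-74 - 10)) = 7 - (-51/(-2) - (-49)/(-84)) = 7 - (-1/2*(-51) - (-1)*(-49)/84) = 7 - (51/2 - 1*7/12) = 7 - (51/2 - 7/12) = 7 - 1*299/12 = 7 - 299/12 = -215/12 ≈ -17.917)
sqrt(C + Q) = sqrt(-4943 - 215/12) = sqrt(-59531/12) = I*sqrt(178593)/6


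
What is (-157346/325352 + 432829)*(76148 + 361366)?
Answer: 15402857941838367/81338 ≈ 1.8937e+11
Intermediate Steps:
(-157346/325352 + 432829)*(76148 + 361366) = (-157346*1/325352 + 432829)*437514 = (-78673/162676 + 432829)*437514 = (70410811731/162676)*437514 = 15402857941838367/81338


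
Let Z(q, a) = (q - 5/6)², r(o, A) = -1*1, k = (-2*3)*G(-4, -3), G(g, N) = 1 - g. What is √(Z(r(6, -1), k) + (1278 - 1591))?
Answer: I*√11147/6 ≈ 17.597*I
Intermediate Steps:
k = -30 (k = (-2*3)*(1 - 1*(-4)) = -6*(1 + 4) = -6*5 = -30)
r(o, A) = -1
Z(q, a) = (-⅚ + q)² (Z(q, a) = (q - 5*⅙)² = (q - ⅚)² = (-⅚ + q)²)
√(Z(r(6, -1), k) + (1278 - 1591)) = √((-5 + 6*(-1))²/36 + (1278 - 1591)) = √((-5 - 6)²/36 - 313) = √((1/36)*(-11)² - 313) = √((1/36)*121 - 313) = √(121/36 - 313) = √(-11147/36) = I*√11147/6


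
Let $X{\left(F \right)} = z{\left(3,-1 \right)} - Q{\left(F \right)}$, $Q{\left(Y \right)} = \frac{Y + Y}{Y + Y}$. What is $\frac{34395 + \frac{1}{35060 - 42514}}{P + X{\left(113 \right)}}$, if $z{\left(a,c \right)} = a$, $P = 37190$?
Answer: $\frac{256380329}{277229168} \approx 0.9248$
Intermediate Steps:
$Q{\left(Y \right)} = 1$ ($Q{\left(Y \right)} = \frac{2 Y}{2 Y} = 2 Y \frac{1}{2 Y} = 1$)
$X{\left(F \right)} = 2$ ($X{\left(F \right)} = 3 - 1 = 2$)
$\frac{34395 + \frac{1}{35060 - 42514}}{P + X{\left(113 \right)}} = \frac{34395 + \frac{1}{35060 - 42514}}{37190 + 2} = \frac{34395 + \frac{1}{-7454}}{37192} = \left(34395 - \frac{1}{7454}\right) \frac{1}{37192} = \frac{256380329}{7454} \cdot \frac{1}{37192} = \frac{256380329}{277229168}$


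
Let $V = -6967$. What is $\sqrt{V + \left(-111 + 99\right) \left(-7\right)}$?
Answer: $i \sqrt{6883} \approx 82.964 i$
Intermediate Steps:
$\sqrt{V + \left(-111 + 99\right) \left(-7\right)} = \sqrt{-6967 + \left(-111 + 99\right) \left(-7\right)} = \sqrt{-6967 - -84} = \sqrt{-6967 + 84} = \sqrt{-6883} = i \sqrt{6883}$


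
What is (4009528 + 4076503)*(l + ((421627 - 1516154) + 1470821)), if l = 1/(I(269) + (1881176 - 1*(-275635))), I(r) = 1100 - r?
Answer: 6565111144664315219/2157642 ≈ 3.0427e+12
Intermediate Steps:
l = 1/2157642 (l = 1/((1100 - 1*269) + (1881176 - 1*(-275635))) = 1/((1100 - 269) + (1881176 + 275635)) = 1/(831 + 2156811) = 1/2157642 ≈ 4.6347e-7)
(4009528 + 4076503)*(l + ((421627 - 1516154) + 1470821)) = (4009528 + 4076503)*(1/2157642 + ((421627 - 1516154) + 1470821)) = 8086031*(1/2157642 + (-1094527 + 1470821)) = 8086031*(1/2157642 + 376294) = 8086031*(811907738749/2157642) = 6565111144664315219/2157642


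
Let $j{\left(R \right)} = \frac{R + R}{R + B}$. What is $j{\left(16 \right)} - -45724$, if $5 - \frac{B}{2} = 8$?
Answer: $\frac{228636}{5} \approx 45727.0$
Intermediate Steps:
$B = -6$ ($B = 10 - 16 = -6$)
$j{\left(R \right)} = \frac{2 R}{-6 + R}$ ($j{\left(R \right)} = \frac{R + R}{R - 6} = \frac{2 R}{-6 + R}$)
$j{\left(16 \right)} - -45724 = 2 \cdot 16 \frac{1}{-6 + 16} - -45724 = 2 \cdot 16 \cdot \frac{1}{10} + 45724 = \frac{16}{5} + 45724 = \frac{228636}{5}$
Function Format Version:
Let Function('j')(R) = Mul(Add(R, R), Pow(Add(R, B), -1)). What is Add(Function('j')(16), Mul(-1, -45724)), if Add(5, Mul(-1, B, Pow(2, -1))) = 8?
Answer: Rational(228636, 5) ≈ 45727.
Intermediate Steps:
B = -6 (B = Add(10, Mul(-2, 8)) = Add(10, -16) = -6)
Function('j')(R) = Mul(2, R, Pow(Add(-6, R), -1)) (Function('j')(R) = Mul(Add(R, R), Pow(Add(R, -6), -1)) = Mul(Mul(2, R), Pow(Add(-6, R), -1)) = Mul(2, R, Pow(Add(-6, R), -1)))
Add(Function('j')(16), Mul(-1, -45724)) = Add(Mul(2, 16, Pow(Add(-6, 16), -1)), Mul(-1, -45724)) = Add(Mul(2, 16, Pow(10, -1)), 45724) = Add(Mul(2, 16, Rational(1, 10)), 45724) = Add(Rational(16, 5), 45724) = Rational(228636, 5)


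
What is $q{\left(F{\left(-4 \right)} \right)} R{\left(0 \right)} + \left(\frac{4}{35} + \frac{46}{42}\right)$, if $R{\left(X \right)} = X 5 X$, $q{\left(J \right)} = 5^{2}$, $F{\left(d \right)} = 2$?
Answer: $\frac{127}{105} \approx 1.2095$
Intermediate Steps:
$q{\left(J \right)} = 25$
$R{\left(X \right)} = 5 X^{2}$ ($R{\left(X \right)} = 5 X X = 5 X^{2}$)
$q{\left(F{\left(-4 \right)} \right)} R{\left(0 \right)} + \left(\frac{4}{35} + \frac{46}{42}\right) = 25 \cdot 5 \cdot 0^{2} + \left(\frac{4}{35} + \frac{46}{42}\right) = 25 \cdot 5 \cdot 0 + \left(4 \cdot \frac{1}{35} + 46 \cdot \frac{1}{42}\right) = 25 \cdot 0 + \left(\frac{4}{35} + \frac{23}{21}\right) = 0 + \frac{127}{105} = \frac{127}{105}$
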